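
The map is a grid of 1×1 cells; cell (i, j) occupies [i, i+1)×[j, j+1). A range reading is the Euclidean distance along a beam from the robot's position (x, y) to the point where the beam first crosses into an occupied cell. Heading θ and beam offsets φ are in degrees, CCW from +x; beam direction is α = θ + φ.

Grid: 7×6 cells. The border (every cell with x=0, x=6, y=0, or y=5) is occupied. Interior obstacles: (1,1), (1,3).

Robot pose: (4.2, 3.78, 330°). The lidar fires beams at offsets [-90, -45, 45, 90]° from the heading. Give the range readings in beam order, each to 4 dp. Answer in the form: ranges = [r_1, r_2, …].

beam 1: φ=-90°, α=240°
  cosα=-0.5000 sinα=-0.8660 | (4,3) | tMaxX 0.4000 tMaxY 0.9007 | tΔX 2.0000 tΔY 1.1547
    t=0.4000 [x] (3,3)
    t=0.9007 [y] (3,2)
    t=2.0554 [y] (3,1)
    t=2.4000 [x] (2,1)
    t=3.2101 [y] (2,0) — stop
  → r_1 = 3.2101
beam 2: φ=-45°, α=285°
  cosα=0.2588 sinα=-0.9659 | (4,3) | tMaxX 3.0910 tMaxY 0.8075 | tΔX 3.8637 tΔY 1.0353
    t=0.8075 [y] (4,2)
    t=1.8428 [y] (4,1)
    t=2.8781 [y] (4,0) — stop
  → r_2 = 2.8781
beam 3: φ=45°, α=15°
  cosα=0.9659 sinα=0.2588 | (4,3) | tMaxX 0.8282 tMaxY 0.8500 | tΔX 1.0353 tΔY 3.8637
    t=0.8282 [x] (5,3)
    t=0.8500 [y] (5,4)
    t=1.8635 [x] (6,4) — stop
  → r_3 = 1.8635
beam 4: φ=90°, α=60°
  cosα=0.5000 sinα=0.8660 | (4,3) | tMaxX 1.6000 tMaxY 0.2540 | tΔX 2.0000 tΔY 1.1547
    t=0.2540 [y] (4,4)
    t=1.4087 [y] (4,5) — stop
  → r_4 = 1.4087

ranges = [3.2101, 2.8781, 1.8635, 1.4087]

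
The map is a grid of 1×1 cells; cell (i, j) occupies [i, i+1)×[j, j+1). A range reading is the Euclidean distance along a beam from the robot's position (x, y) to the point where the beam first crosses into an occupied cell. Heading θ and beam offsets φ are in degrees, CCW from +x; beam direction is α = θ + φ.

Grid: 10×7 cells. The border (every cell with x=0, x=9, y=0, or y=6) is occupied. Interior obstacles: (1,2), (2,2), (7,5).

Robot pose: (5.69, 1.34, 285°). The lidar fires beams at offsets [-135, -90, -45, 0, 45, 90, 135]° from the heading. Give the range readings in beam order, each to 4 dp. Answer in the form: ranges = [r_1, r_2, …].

ranges = [3.1061, 1.3137, 0.3926, 0.3520, 0.6800, 3.4268, 4.2262]

beam 1: φ=-135°, α=150°
  direction (-0.8660, 0.5000); cell (5,1); t to first gridline: x 0.7967, y 1.3200 (then +1.1547 / +2.0000)
    (4,1) via x @ 0.7967
    (4,2) via y @ 1.3200
    (3,2) via x @ 1.9514
    (2,2) via x @ 3.1061  # hit
  → r_1 = 3.1061
beam 2: φ=-90°, α=195°
  direction (-0.9659, -0.2588); cell (5,1); t to first gridline: x 0.7143, y 1.3137 (then +1.0353 / +3.8637)
    (4,1) via x @ 0.7143
    (4,0) via y @ 1.3137  # hit
  → r_2 = 1.3137
beam 3: φ=-45°, α=240°
  direction (-0.5000, -0.8660); cell (5,1); t to first gridline: x 1.3800, y 0.3926 (then +2.0000 / +1.1547)
    (5,0) via y @ 0.3926  # hit
  → r_3 = 0.3926
beam 4: φ=0°, α=285°
  direction (0.2588, -0.9659); cell (5,1); t to first gridline: x 1.1977, y 0.3520 (then +3.8637 / +1.0353)
    (5,0) via y @ 0.3520  # hit
  → r_4 = 0.3520
beam 5: φ=45°, α=330°
  direction (0.8660, -0.5000); cell (5,1); t to first gridline: x 0.3580, y 0.6800 (then +1.1547 / +2.0000)
    (6,1) via x @ 0.3580
    (6,0) via y @ 0.6800  # hit
  → r_5 = 0.6800
beam 6: φ=90°, α=15°
  direction (0.9659, 0.2588); cell (5,1); t to first gridline: x 0.3209, y 2.5500 (then +1.0353 / +3.8637)
    (6,1) via x @ 0.3209
    (7,1) via x @ 1.3562
    (8,1) via x @ 2.3915
    (8,2) via y @ 2.5500
    (9,2) via x @ 3.4268  # hit
  → r_6 = 3.4268
beam 7: φ=135°, α=60°
  direction (0.5000, 0.8660); cell (5,1); t to first gridline: x 0.6200, y 0.7621 (then +2.0000 / +1.1547)
    (6,1) via x @ 0.6200
    (6,2) via y @ 0.7621
    (6,3) via y @ 1.9168
    (7,3) via x @ 2.6200
    (7,4) via y @ 3.0715
    (7,5) via y @ 4.2262  # hit
  → r_7 = 4.2262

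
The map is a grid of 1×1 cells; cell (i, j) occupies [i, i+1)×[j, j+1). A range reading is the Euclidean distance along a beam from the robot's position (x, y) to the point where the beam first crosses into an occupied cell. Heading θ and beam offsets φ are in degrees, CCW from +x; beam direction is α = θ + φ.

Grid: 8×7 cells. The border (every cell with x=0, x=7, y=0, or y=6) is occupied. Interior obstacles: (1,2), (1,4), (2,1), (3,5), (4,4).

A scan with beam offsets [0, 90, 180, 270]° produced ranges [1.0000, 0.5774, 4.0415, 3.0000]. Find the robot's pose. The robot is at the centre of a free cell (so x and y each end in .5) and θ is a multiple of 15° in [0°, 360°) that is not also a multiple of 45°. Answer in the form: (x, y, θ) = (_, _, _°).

Enumerate (i+0.5, j+0.5, θ) over the 25 free cells and 16 admissible headings. For each, cast all 4 beams and compare to the given ranges.
  (5.5, 3.5, 165°): beam 1 = 3.6235 ≠ 1.0000 ✗
  (6.5, 4.5, 15°): beam 1 = 0.5176 ≠ 1.0000 ✗
  (2.5, 3.5, 105°): beam 1 = 2.5882 ≠ 1.0000 ✗
  (6.5, 3.5, 120°): beam 1 = 2.8868 ≠ 1.0000 ✗
  …
  (6.5, 2.5, 300°): r_1=1.0000, r_2=0.5774, r_3=4.0415, r_4=3.0000 — all match ✓
Only this pose fits every beam.

(x, y, θ) = (6.5, 2.5, 300°)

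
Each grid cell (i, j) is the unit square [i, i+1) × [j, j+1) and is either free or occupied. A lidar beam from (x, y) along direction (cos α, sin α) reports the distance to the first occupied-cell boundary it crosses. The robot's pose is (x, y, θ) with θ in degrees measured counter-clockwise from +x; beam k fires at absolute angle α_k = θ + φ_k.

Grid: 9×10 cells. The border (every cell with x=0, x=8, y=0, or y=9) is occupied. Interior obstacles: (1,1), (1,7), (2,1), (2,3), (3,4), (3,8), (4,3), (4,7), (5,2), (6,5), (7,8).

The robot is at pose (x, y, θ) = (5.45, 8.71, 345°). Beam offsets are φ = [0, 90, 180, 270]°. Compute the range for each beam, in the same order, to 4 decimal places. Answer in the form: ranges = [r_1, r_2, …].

ranges = [1.6047, 0.3002, 1.1205, 1.7387]

beam 1: φ=0°, α=345°
  direction (0.9659, -0.2588); cell (5,8); t to first gridline: x 0.5694, y 2.7432 (then +1.0353 / +3.8637)
    (6,8) via x @ 0.5694
    (7,8) via x @ 1.6047  # hit
  → r_1 = 1.6047
beam 2: φ=90°, α=75°
  direction (0.2588, 0.9659); cell (5,8); t to first gridline: x 2.1250, y 0.3002 (then +3.8637 / +1.0353)
    (5,9) via y @ 0.3002  # hit
  → r_2 = 0.3002
beam 3: φ=180°, α=165°
  direction (-0.9659, 0.2588); cell (5,8); t to first gridline: x 0.4659, y 1.1205 (then +1.0353 / +3.8637)
    (4,8) via x @ 0.4659
    (4,9) via y @ 1.1205  # hit
  → r_3 = 1.1205
beam 4: φ=270°, α=255°
  direction (-0.2588, -0.9659); cell (5,8); t to first gridline: x 1.7387, y 0.7350 (then +3.8637 / +1.0353)
    (5,7) via y @ 0.7350
    (4,7) via x @ 1.7387  # hit
  → r_4 = 1.7387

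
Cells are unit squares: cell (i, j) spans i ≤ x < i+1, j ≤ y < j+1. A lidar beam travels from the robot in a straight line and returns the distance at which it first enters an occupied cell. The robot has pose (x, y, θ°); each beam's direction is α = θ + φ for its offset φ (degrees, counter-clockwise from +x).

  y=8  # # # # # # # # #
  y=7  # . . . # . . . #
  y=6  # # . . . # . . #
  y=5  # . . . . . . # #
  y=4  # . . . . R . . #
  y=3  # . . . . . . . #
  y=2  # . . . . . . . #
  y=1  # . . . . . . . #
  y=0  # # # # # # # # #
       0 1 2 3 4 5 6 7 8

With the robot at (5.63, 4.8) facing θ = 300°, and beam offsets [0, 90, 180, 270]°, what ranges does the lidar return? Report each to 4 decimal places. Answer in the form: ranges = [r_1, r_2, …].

beam 1: φ=0°, α=300°
  d=(0.5000,-0.8660)  start (5,4)  tX=0.7400 tY=0.9238  stride 1/|dx|=2.0000 1/|dy|=1.1547
    cross x-line → (6,4), t=0.7400
    cross y-line → (6,3), t=0.9238
    cross y-line → (6,2), t=2.0785
    cross x-line → (7,2), t=2.7400
    cross y-line → (7,1), t=3.2332
    cross y-line → (7,0), t=4.3879 (wall)
  → r_1 = 4.3879
beam 2: φ=90°, α=30°
  d=(0.8660,0.5000)  start (5,4)  tX=0.4272 tY=0.4000  stride 1/|dx|=1.1547 1/|dy|=2.0000
    cross y-line → (5,5), t=0.4000
    cross x-line → (6,5), t=0.4272
    cross x-line → (7,5), t=1.5819 (wall)
  → r_2 = 1.5819
beam 3: φ=180°, α=120°
  d=(-0.5000,0.8660)  start (5,4)  tX=1.2600 tY=0.2309  stride 1/|dx|=2.0000 1/|dy|=1.1547
    cross y-line → (5,5), t=0.2309
    cross x-line → (4,5), t=1.2600
    cross y-line → (4,6), t=1.3856
    cross y-line → (4,7), t=2.5403 (wall)
  → r_3 = 2.5403
beam 4: φ=270°, α=210°
  d=(-0.8660,-0.5000)  start (5,4)  tX=0.7275 tY=1.6000  stride 1/|dx|=1.1547 1/|dy|=2.0000
    cross x-line → (4,4), t=0.7275
    cross y-line → (4,3), t=1.6000
    cross x-line → (3,3), t=1.8822
    cross x-line → (2,3), t=3.0369
    cross y-line → (2,2), t=3.6000
    cross x-line → (1,2), t=4.1916
    cross x-line → (0,2), t=5.3463 (wall)
  → r_4 = 5.3463

ranges = [4.3879, 1.5819, 2.5403, 5.3463]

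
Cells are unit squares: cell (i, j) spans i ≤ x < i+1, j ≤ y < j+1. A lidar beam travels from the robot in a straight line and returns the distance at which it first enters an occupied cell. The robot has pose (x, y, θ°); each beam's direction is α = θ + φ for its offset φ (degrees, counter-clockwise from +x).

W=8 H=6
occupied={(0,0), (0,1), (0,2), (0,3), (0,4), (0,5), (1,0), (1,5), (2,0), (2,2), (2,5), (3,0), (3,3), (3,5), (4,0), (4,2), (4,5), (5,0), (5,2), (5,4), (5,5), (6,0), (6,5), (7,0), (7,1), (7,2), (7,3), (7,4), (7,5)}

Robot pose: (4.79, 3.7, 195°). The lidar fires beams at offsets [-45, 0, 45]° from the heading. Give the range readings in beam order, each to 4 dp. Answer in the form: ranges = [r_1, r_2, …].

ranges = [2.6000, 0.8179, 0.8083]

beam 1: φ=-45°, α=150°
  dir = (cos 150°, sin 150°) = (-0.8660, 0.5000); from cell (4,3)
  next x-line at t=0.9122, next y-line at t=0.6000; Δt_x=1.1547, Δt_y=2.0000
    y: enter (4,4) at t=0.6000
    x: enter (3,4) at t=0.9122
    x: enter (2,4) at t=2.0669
    y: enter (2,5) at t=2.6000 ← occupied
  → r_1 = 2.6000
beam 2: φ=0°, α=195°
  dir = (cos 195°, sin 195°) = (-0.9659, -0.2588); from cell (4,3)
  next x-line at t=0.8179, next y-line at t=2.7046; Δt_x=1.0353, Δt_y=3.8637
    x: enter (3,3) at t=0.8179 ← occupied
  → r_2 = 0.8179
beam 3: φ=45°, α=240°
  dir = (cos 240°, sin 240°) = (-0.5000, -0.8660); from cell (4,3)
  next x-line at t=1.5800, next y-line at t=0.8083; Δt_x=2.0000, Δt_y=1.1547
    y: enter (4,2) at t=0.8083 ← occupied
  → r_3 = 0.8083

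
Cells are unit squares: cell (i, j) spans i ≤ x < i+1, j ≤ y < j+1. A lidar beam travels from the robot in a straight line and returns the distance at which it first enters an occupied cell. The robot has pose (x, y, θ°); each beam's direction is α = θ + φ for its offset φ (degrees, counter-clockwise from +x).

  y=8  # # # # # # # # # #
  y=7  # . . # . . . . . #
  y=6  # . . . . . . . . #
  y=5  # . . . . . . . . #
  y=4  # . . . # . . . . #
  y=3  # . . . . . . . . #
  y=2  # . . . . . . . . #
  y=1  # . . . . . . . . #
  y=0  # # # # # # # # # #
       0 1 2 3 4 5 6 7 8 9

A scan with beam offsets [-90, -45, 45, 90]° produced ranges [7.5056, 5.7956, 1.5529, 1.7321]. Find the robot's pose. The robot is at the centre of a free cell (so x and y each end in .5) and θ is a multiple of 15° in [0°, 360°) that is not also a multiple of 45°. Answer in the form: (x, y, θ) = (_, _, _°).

(x, y, θ) = (2.5, 6.5, 60°)

Candidates: 54 free-cell centres × 16 headings = 864 poses. Raycast each; keep the one whose scan matches to 4 dp.
  (7.5, 5.5, 195°): beam 1 = 2.5882 ≠ 7.5056 ✗
  (6.5, 2.5, 150°): beam 1 = 5.0000 ≠ 7.5056 ✗
  (8.5, 7.5, 300°): beam 1 = 5.0000 ≠ 7.5056 ✗
  (1.5, 6.5, 15°): beam 1 = 5.6940 ≠ 7.5056 ✗
  …
  (2.5, 6.5, 60°): r_1=7.5056, r_2=5.7956, r_3=1.5529, r_4=1.7321 — all match ✓
No second candidate reproduces the full scan.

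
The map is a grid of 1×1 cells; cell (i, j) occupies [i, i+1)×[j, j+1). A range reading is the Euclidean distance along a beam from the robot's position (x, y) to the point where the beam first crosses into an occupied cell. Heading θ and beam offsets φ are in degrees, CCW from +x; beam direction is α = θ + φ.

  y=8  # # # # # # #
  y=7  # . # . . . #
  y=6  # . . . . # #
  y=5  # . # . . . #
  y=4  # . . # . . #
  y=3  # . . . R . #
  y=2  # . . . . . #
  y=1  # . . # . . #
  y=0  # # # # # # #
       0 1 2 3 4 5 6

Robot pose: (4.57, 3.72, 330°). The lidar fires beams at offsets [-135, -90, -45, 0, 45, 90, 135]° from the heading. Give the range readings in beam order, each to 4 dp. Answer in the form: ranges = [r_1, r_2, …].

ranges = [3.6959, 1.9861, 2.8160, 1.6512, 1.4804, 2.6327, 4.4310]

beam 1: φ=-135°, α=195°
  direction (-0.9659, -0.2588); cell (4,3); t to first gridline: x 0.5901, y 2.7819 (then +1.0353 / +3.8637)
    (3,3) via x @ 0.5901
    (2,3) via x @ 1.6254
    (1,3) via x @ 2.6607
    (1,2) via y @ 2.7819
    (0,2) via x @ 3.6959  # hit
  → r_1 = 3.6959
beam 2: φ=-90°, α=240°
  direction (-0.5000, -0.8660); cell (4,3); t to first gridline: x 1.1400, y 0.8314 (then +2.0000 / +1.1547)
    (4,2) via y @ 0.8314
    (3,2) via x @ 1.1400
    (3,1) via y @ 1.9861  # hit
  → r_2 = 1.9861
beam 3: φ=-45°, α=285°
  direction (0.2588, -0.9659); cell (4,3); t to first gridline: x 1.6614, y 0.7454 (then +3.8637 / +1.0353)
    (4,2) via y @ 0.7454
    (5,2) via x @ 1.6614
    (5,1) via y @ 1.7807
    (5,0) via y @ 2.8160  # hit
  → r_3 = 2.8160
beam 4: φ=0°, α=330°
  direction (0.8660, -0.5000); cell (4,3); t to first gridline: x 0.4965, y 1.4400 (then +1.1547 / +2.0000)
    (5,3) via x @ 0.4965
    (5,2) via y @ 1.4400
    (6,2) via x @ 1.6512  # hit
  → r_4 = 1.6512
beam 5: φ=45°, α=15°
  direction (0.9659, 0.2588); cell (4,3); t to first gridline: x 0.4452, y 1.0818 (then +1.0353 / +3.8637)
    (5,3) via x @ 0.4452
    (5,4) via y @ 1.0818
    (6,4) via x @ 1.4804  # hit
  → r_5 = 1.4804
beam 6: φ=90°, α=60°
  direction (0.5000, 0.8660); cell (4,3); t to first gridline: x 0.8600, y 0.3233 (then +2.0000 / +1.1547)
    (4,4) via y @ 0.3233
    (5,4) via x @ 0.8600
    (5,5) via y @ 1.4780
    (5,6) via y @ 2.6327  # hit
  → r_6 = 2.6327
beam 7: φ=135°, α=105°
  direction (-0.2588, 0.9659); cell (4,3); t to first gridline: x 2.2023, y 0.2899 (then +3.8637 / +1.0353)
    (4,4) via y @ 0.2899
    (4,5) via y @ 1.3252
    (3,5) via x @ 2.2023
    (3,6) via y @ 2.3604
    (3,7) via y @ 3.3957
    (3,8) via y @ 4.4310  # hit
  → r_7 = 4.4310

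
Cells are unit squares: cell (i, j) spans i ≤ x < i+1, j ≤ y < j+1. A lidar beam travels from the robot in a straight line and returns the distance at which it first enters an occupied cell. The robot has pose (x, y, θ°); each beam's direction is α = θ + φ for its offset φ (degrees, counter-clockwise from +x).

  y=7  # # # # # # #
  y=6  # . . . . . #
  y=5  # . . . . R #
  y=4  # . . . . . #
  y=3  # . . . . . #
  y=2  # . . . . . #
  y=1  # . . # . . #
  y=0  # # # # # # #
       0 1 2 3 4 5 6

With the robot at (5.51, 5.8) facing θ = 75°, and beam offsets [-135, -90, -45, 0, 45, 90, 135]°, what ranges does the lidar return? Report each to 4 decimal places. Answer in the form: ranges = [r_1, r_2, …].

ranges = [0.9800, 0.5073, 0.5658, 1.2423, 1.3856, 4.6364, 5.2077]

beam 1: φ=-135°, α=300°
  direction (0.5000, -0.8660); cell (5,5); t to first gridline: x 0.9800, y 0.9238 (then +2.0000 / +1.1547)
    (5,4) via y @ 0.9238
    (6,4) via x @ 0.9800  # hit
  → r_1 = 0.9800
beam 2: φ=-90°, α=345°
  direction (0.9659, -0.2588); cell (5,5); t to first gridline: x 0.5073, y 3.0910 (then +1.0353 / +3.8637)
    (6,5) via x @ 0.5073  # hit
  → r_2 = 0.5073
beam 3: φ=-45°, α=30°
  direction (0.8660, 0.5000); cell (5,5); t to first gridline: x 0.5658, y 0.4000 (then +1.1547 / +2.0000)
    (5,6) via y @ 0.4000
    (6,6) via x @ 0.5658  # hit
  → r_3 = 0.5658
beam 4: φ=0°, α=75°
  direction (0.2588, 0.9659); cell (5,5); t to first gridline: x 1.8932, y 0.2071 (then +3.8637 / +1.0353)
    (5,6) via y @ 0.2071
    (5,7) via y @ 1.2423  # hit
  → r_4 = 1.2423
beam 5: φ=45°, α=120°
  direction (-0.5000, 0.8660); cell (5,5); t to first gridline: x 1.0200, y 0.2309 (then +2.0000 / +1.1547)
    (5,6) via y @ 0.2309
    (4,6) via x @ 1.0200
    (4,7) via y @ 1.3856  # hit
  → r_5 = 1.3856
beam 6: φ=90°, α=165°
  direction (-0.9659, 0.2588); cell (5,5); t to first gridline: x 0.5280, y 0.7727 (then +1.0353 / +3.8637)
    (4,5) via x @ 0.5280
    (4,6) via y @ 0.7727
    (3,6) via x @ 1.5633
    (2,6) via x @ 2.5985
    (1,6) via x @ 3.6338
    (1,7) via y @ 4.6364  # hit
  → r_6 = 4.6364
beam 7: φ=135°, α=210°
  direction (-0.8660, -0.5000); cell (5,5); t to first gridline: x 0.5889, y 1.6000 (then +1.1547 / +2.0000)
    (4,5) via x @ 0.5889
    (4,4) via y @ 1.6000
    (3,4) via x @ 1.7436
    (2,4) via x @ 2.8983
    (2,3) via y @ 3.6000
    (1,3) via x @ 4.0530
    (0,3) via x @ 5.2077  # hit
  → r_7 = 5.2077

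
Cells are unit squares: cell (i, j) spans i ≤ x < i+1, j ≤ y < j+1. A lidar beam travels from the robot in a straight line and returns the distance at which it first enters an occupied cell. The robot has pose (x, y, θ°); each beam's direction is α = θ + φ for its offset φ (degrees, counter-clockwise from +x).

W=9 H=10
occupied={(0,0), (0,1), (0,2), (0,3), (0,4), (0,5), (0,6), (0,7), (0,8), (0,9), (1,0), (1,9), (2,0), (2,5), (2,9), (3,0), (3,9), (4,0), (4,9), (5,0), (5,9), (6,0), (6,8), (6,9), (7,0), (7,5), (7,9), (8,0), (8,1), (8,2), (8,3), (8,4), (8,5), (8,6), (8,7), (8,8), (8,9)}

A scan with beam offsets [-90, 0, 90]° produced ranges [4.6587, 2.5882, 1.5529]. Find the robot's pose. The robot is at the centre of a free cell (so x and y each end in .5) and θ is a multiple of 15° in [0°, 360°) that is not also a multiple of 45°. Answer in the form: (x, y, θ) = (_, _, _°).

(x, y, θ) = (2.5, 6.5, 75°)

Enumerate (i+0.5, j+0.5, θ) over the 53 free cells and 16 admissible headings. For each, cast all 3 beams and compare to the given ranges.
  (3.5, 4.5, 345°): beam 1 = 3.6235 ≠ 4.6587 ✗
  (1.5, 6.5, 285°): beam 1 = 0.5176 ≠ 4.6587 ✗
  (7.5, 4.5, 105°): beam 1 = 0.5176 ≠ 4.6587 ✗
  (1.5, 7.5, 105°): beam 2 = 1.5529 ≠ 2.5882 ✗
  …
  (2.5, 6.5, 75°): r_1=4.6587, r_2=2.5882, r_3=1.5529 — all match ✓
No second candidate reproduces the full scan.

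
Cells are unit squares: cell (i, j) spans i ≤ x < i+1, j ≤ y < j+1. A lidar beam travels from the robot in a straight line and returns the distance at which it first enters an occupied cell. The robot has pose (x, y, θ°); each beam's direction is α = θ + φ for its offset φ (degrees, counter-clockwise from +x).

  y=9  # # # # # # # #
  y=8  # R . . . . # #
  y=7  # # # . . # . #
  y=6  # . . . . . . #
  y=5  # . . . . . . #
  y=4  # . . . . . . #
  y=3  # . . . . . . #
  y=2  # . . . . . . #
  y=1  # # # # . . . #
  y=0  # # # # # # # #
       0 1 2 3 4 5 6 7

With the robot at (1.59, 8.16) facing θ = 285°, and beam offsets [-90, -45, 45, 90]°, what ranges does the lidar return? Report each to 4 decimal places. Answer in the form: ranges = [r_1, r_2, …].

beam 1: φ=-90°, α=195°
  cosα=-0.9659 sinα=-0.2588 | (1,8) | tMaxX 0.6108 tMaxY 0.6182 | tΔX 1.0353 tΔY 3.8637
    t=0.6108 [x] (0,8) — stop
  → r_1 = 0.6108
beam 2: φ=-45°, α=240°
  cosα=-0.5000 sinα=-0.8660 | (1,8) | tMaxX 1.1800 tMaxY 0.1848 | tΔX 2.0000 tΔY 1.1547
    t=0.1848 [y] (1,7) — stop
  → r_2 = 0.1848
beam 3: φ=45°, α=330°
  cosα=0.8660 sinα=-0.5000 | (1,8) | tMaxX 0.4734 tMaxY 0.3200 | tΔX 1.1547 tΔY 2.0000
    t=0.3200 [y] (1,7) — stop
  → r_3 = 0.3200
beam 4: φ=90°, α=15°
  cosα=0.9659 sinα=0.2588 | (1,8) | tMaxX 0.4245 tMaxY 3.2455 | tΔX 1.0353 tΔY 3.8637
    t=0.4245 [x] (2,8)
    t=1.4597 [x] (3,8)
    t=2.4950 [x] (4,8)
    t=3.2455 [y] (4,9) — stop
  → r_4 = 3.2455

ranges = [0.6108, 0.1848, 0.3200, 3.2455]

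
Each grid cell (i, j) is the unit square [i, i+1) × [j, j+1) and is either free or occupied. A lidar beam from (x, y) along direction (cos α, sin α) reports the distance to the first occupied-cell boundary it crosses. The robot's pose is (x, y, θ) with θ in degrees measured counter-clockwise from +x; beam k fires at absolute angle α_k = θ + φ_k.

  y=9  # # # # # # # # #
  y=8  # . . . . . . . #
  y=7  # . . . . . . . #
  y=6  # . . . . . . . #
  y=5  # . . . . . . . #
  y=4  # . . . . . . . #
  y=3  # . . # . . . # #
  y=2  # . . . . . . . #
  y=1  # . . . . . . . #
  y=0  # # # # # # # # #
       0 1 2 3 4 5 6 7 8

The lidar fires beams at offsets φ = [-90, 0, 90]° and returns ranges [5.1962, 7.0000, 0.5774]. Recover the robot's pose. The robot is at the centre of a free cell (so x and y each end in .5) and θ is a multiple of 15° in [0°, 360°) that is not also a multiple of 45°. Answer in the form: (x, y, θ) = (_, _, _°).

Enumerate (i+0.5, j+0.5, θ) over the 54 free cells and 16 admissible headings. For each, cast all 3 beams and compare to the given ranges.
  (3.5, 1.5, 105°): beam 1 = 4.6587 ≠ 5.1962 ✗
  (6.5, 1.5, 255°): beam 1 = 5.6940 ≠ 5.1962 ✗
  (4.5, 2.5, 255°): beam 1 = 3.6235 ≠ 5.1962 ✗
  (3.5, 2.5, 165°): beam 1 = 0.5176 ≠ 5.1962 ✗
  …
  (7.5, 4.5, 210°): r_1=5.1962, r_2=7.0000, r_3=0.5774 — all match ✓
Only this pose fits every beam.

(x, y, θ) = (7.5, 4.5, 210°)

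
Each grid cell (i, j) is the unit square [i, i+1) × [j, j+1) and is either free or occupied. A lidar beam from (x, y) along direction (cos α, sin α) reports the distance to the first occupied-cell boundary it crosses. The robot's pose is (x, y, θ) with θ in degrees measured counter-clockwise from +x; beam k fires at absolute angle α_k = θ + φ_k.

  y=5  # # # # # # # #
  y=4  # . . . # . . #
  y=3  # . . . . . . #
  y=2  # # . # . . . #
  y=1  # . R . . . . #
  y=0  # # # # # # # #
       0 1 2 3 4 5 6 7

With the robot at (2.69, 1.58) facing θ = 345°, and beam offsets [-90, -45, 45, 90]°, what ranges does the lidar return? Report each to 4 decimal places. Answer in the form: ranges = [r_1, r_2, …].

ranges = [0.6005, 0.6697, 0.8400, 1.1977]

beam 1: φ=-90°, α=255°
  cosα=-0.2588 sinα=-0.9659 | (2,1) | tMaxX 2.6660 tMaxY 0.6005 | tΔX 3.8637 tΔY 1.0353
    t=0.6005 [y] (2,0) — stop
  → r_1 = 0.6005
beam 2: φ=-45°, α=300°
  cosα=0.5000 sinα=-0.8660 | (2,1) | tMaxX 0.6200 tMaxY 0.6697 | tΔX 2.0000 tΔY 1.1547
    t=0.6200 [x] (3,1)
    t=0.6697 [y] (3,0) — stop
  → r_2 = 0.6697
beam 3: φ=45°, α=30°
  cosα=0.8660 sinα=0.5000 | (2,1) | tMaxX 0.3580 tMaxY 0.8400 | tΔX 1.1547 tΔY 2.0000
    t=0.3580 [x] (3,1)
    t=0.8400 [y] (3,2) — stop
  → r_3 = 0.8400
beam 4: φ=90°, α=75°
  cosα=0.2588 sinα=0.9659 | (2,1) | tMaxX 1.1977 tMaxY 0.4348 | tΔX 3.8637 tΔY 1.0353
    t=0.4348 [y] (2,2)
    t=1.1977 [x] (3,2) — stop
  → r_4 = 1.1977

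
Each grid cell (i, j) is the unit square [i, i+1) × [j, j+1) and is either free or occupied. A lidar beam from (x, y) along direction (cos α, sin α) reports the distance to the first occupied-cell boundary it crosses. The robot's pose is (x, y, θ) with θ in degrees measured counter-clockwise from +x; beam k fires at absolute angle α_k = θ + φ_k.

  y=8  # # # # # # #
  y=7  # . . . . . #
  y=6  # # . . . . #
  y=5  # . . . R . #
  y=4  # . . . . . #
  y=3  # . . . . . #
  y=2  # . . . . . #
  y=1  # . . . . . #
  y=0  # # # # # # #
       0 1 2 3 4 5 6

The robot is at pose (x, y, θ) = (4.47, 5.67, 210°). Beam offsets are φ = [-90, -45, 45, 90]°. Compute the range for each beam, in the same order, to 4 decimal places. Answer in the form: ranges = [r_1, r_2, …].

ranges = [2.6905, 2.5571, 4.8347, 3.0600]

beam 1: φ=-90°, α=120°
  cosα=-0.5000 sinα=0.8660 | (4,5) | tMaxX 0.9400 tMaxY 0.3811 | tΔX 2.0000 tΔY 1.1547
    t=0.3811 [y] (4,6)
    t=0.9400 [x] (3,6)
    t=1.5358 [y] (3,7)
    t=2.6905 [y] (3,8) — stop
  → r_1 = 2.6905
beam 2: φ=-45°, α=165°
  cosα=-0.9659 sinα=0.2588 | (4,5) | tMaxX 0.4866 tMaxY 1.2750 | tΔX 1.0353 tΔY 3.8637
    t=0.4866 [x] (3,5)
    t=1.2750 [y] (3,6)
    t=1.5219 [x] (2,6)
    t=2.5571 [x] (1,6) — stop
  → r_2 = 2.5571
beam 3: φ=45°, α=255°
  cosα=-0.2588 sinα=-0.9659 | (4,5) | tMaxX 1.8159 tMaxY 0.6936 | tΔX 3.8637 tΔY 1.0353
    t=0.6936 [y] (4,4)
    t=1.7289 [y] (4,3)
    t=1.8159 [x] (3,3)
    t=2.7642 [y] (3,2)
    t=3.7995 [y] (3,1)
    t=4.8347 [y] (3,0) — stop
  → r_3 = 4.8347
beam 4: φ=90°, α=300°
  cosα=0.5000 sinα=-0.8660 | (4,5) | tMaxX 1.0600 tMaxY 0.7736 | tΔX 2.0000 tΔY 1.1547
    t=0.7736 [y] (4,4)
    t=1.0600 [x] (5,4)
    t=1.9283 [y] (5,3)
    t=3.0600 [x] (6,3) — stop
  → r_4 = 3.0600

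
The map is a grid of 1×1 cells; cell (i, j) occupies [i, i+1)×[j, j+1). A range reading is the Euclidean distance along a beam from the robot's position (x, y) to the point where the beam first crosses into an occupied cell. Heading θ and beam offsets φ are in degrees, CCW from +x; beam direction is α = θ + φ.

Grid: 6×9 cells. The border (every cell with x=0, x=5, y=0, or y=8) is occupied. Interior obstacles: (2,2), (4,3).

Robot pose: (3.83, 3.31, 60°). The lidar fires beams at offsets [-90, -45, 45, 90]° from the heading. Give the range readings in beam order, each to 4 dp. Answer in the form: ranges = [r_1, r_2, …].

ranges = [0.1963, 0.1760, 4.8554, 3.2678]

beam 1: φ=-90°, α=330°
  direction (0.8660, -0.5000); cell (3,3); t to first gridline: x 0.1963, y 0.6200 (then +1.1547 / +2.0000)
    (4,3) via x @ 0.1963  # hit
  → r_1 = 0.1963
beam 2: φ=-45°, α=15°
  direction (0.9659, 0.2588); cell (3,3); t to first gridline: x 0.1760, y 2.6660 (then +1.0353 / +3.8637)
    (4,3) via x @ 0.1760  # hit
  → r_2 = 0.1760
beam 3: φ=45°, α=105°
  direction (-0.2588, 0.9659); cell (3,3); t to first gridline: x 3.2069, y 0.7143 (then +3.8637 / +1.0353)
    (3,4) via y @ 0.7143
    (3,5) via y @ 1.7496
    (3,6) via y @ 2.7849
    (2,6) via x @ 3.2069
    (2,7) via y @ 3.8202
    (2,8) via y @ 4.8554  # hit
  → r_3 = 4.8554
beam 4: φ=90°, α=150°
  direction (-0.8660, 0.5000); cell (3,3); t to first gridline: x 0.9584, y 1.3800 (then +1.1547 / +2.0000)
    (2,3) via x @ 0.9584
    (2,4) via y @ 1.3800
    (1,4) via x @ 2.1131
    (0,4) via x @ 3.2678  # hit
  → r_4 = 3.2678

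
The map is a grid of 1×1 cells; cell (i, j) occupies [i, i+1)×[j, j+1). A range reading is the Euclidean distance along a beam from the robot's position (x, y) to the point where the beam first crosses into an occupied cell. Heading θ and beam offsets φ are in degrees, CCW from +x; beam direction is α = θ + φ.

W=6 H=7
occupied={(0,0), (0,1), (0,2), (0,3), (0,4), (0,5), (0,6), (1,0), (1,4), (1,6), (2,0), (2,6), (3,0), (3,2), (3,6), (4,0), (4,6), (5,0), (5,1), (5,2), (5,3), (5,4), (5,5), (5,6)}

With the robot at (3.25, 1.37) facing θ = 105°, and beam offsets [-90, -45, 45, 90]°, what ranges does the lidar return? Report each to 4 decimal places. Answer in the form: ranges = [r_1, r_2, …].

ranges = [1.8117, 0.7275, 2.5981, 1.4296]

beam 1: φ=-90°, α=15°
  d=(0.9659,0.2588)  start (3,1)  tX=0.7765 tY=2.4341  stride 1/|dx|=1.0353 1/|dy|=3.8637
    cross x-line → (4,1), t=0.7765
    cross x-line → (5,1), t=1.8117 (wall)
  → r_1 = 1.8117
beam 2: φ=-45°, α=60°
  d=(0.5000,0.8660)  start (3,1)  tX=1.5000 tY=0.7275  stride 1/|dx|=2.0000 1/|dy|=1.1547
    cross y-line → (3,2), t=0.7275 (wall)
  → r_2 = 0.7275
beam 3: φ=45°, α=150°
  d=(-0.8660,0.5000)  start (3,1)  tX=0.2887 tY=1.2600  stride 1/|dx|=1.1547 1/|dy|=2.0000
    cross x-line → (2,1), t=0.2887
    cross y-line → (2,2), t=1.2600
    cross x-line → (1,2), t=1.4434
    cross x-line → (0,2), t=2.5981 (wall)
  → r_3 = 2.5981
beam 4: φ=90°, α=195°
  d=(-0.9659,-0.2588)  start (3,1)  tX=0.2588 tY=1.4296  stride 1/|dx|=1.0353 1/|dy|=3.8637
    cross x-line → (2,1), t=0.2588
    cross x-line → (1,1), t=1.2941
    cross y-line → (1,0), t=1.4296 (wall)
  → r_4 = 1.4296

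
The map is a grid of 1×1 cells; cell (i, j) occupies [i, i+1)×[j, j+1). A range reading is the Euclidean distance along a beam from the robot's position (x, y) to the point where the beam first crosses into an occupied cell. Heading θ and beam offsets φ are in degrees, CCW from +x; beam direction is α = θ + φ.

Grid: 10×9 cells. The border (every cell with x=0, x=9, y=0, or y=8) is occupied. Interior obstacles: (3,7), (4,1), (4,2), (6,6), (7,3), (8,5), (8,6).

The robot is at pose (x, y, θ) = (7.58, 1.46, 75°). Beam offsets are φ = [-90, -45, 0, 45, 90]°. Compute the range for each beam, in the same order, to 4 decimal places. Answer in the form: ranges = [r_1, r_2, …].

beam 1: φ=-90°, α=345°
  d=(0.9659,-0.2588)  start (7,1)  tX=0.4348 tY=1.7773  stride 1/|dx|=1.0353 1/|dy|=3.8637
    cross x-line → (8,1), t=0.4348
    cross x-line → (9,1), t=1.4701 (wall)
  → r_1 = 1.4701
beam 2: φ=-45°, α=30°
  d=(0.8660,0.5000)  start (7,1)  tX=0.4850 tY=1.0800  stride 1/|dx|=1.1547 1/|dy|=2.0000
    cross x-line → (8,1), t=0.4850
    cross y-line → (8,2), t=1.0800
    cross x-line → (9,2), t=1.6397 (wall)
  → r_2 = 1.6397
beam 3: φ=0°, α=75°
  d=(0.2588,0.9659)  start (7,1)  tX=1.6228 tY=0.5590  stride 1/|dx|=3.8637 1/|dy|=1.0353
    cross y-line → (7,2), t=0.5590
    cross y-line → (7,3), t=1.5943 (wall)
  → r_3 = 1.5943
beam 4: φ=45°, α=120°
  d=(-0.5000,0.8660)  start (7,1)  tX=1.1600 tY=0.6235  stride 1/|dx|=2.0000 1/|dy|=1.1547
    cross y-line → (7,2), t=0.6235
    cross x-line → (6,2), t=1.1600
    cross y-line → (6,3), t=1.7782
    cross y-line → (6,4), t=2.9329
    cross x-line → (5,4), t=3.1600
    cross y-line → (5,5), t=4.0876
    cross x-line → (4,5), t=5.1600
    cross y-line → (4,6), t=5.2423
    cross y-line → (4,7), t=6.3970
    cross x-line → (3,7), t=7.1600 (wall)
  → r_4 = 7.1600
beam 5: φ=90°, α=165°
  d=(-0.9659,0.2588)  start (7,1)  tX=0.6005 tY=2.0864  stride 1/|dx|=1.0353 1/|dy|=3.8637
    cross x-line → (6,1), t=0.6005
    cross x-line → (5,1), t=1.6357
    cross y-line → (5,2), t=2.0864
    cross x-line → (4,2), t=2.6710 (wall)
  → r_5 = 2.6710

ranges = [1.4701, 1.6397, 1.5943, 7.1600, 2.6710]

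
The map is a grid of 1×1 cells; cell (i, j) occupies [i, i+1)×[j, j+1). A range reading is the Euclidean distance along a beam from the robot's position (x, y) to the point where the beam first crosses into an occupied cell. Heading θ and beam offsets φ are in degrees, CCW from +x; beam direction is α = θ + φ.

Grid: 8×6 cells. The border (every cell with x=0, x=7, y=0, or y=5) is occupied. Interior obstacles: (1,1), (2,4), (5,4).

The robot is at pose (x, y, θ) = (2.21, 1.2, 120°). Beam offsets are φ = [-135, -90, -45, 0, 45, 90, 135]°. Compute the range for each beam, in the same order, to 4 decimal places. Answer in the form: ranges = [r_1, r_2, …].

ranges = [0.7727, 5.5310, 2.8988, 0.4200, 0.2174, 0.2425, 0.2071]

beam 1: φ=-135°, α=345°
  d=(0.9659,-0.2588)  start (2,1)  tX=0.8179 tY=0.7727  stride 1/|dx|=1.0353 1/|dy|=3.8637
    cross y-line → (2,0), t=0.7727 (wall)
  → r_1 = 0.7727
beam 2: φ=-90°, α=30°
  d=(0.8660,0.5000)  start (2,1)  tX=0.9122 tY=1.6000  stride 1/|dx|=1.1547 1/|dy|=2.0000
    cross x-line → (3,1), t=0.9122
    cross y-line → (3,2), t=1.6000
    cross x-line → (4,2), t=2.0669
    cross x-line → (5,2), t=3.2216
    cross y-line → (5,3), t=3.6000
    cross x-line → (6,3), t=4.3763
    cross x-line → (7,3), t=5.5310 (wall)
  → r_2 = 5.5310
beam 3: φ=-45°, α=75°
  d=(0.2588,0.9659)  start (2,1)  tX=3.0523 tY=0.8282  stride 1/|dx|=3.8637 1/|dy|=1.0353
    cross y-line → (2,2), t=0.8282
    cross y-line → (2,3), t=1.8635
    cross y-line → (2,4), t=2.8988 (wall)
  → r_3 = 2.8988
beam 4: φ=0°, α=120°
  d=(-0.5000,0.8660)  start (2,1)  tX=0.4200 tY=0.9238  stride 1/|dx|=2.0000 1/|dy|=1.1547
    cross x-line → (1,1), t=0.4200 (wall)
  → r_4 = 0.4200
beam 5: φ=45°, α=165°
  d=(-0.9659,0.2588)  start (2,1)  tX=0.2174 tY=3.0910  stride 1/|dx|=1.0353 1/|dy|=3.8637
    cross x-line → (1,1), t=0.2174 (wall)
  → r_5 = 0.2174
beam 6: φ=90°, α=210°
  d=(-0.8660,-0.5000)  start (2,1)  tX=0.2425 tY=0.4000  stride 1/|dx|=1.1547 1/|dy|=2.0000
    cross x-line → (1,1), t=0.2425 (wall)
  → r_6 = 0.2425
beam 7: φ=135°, α=255°
  d=(-0.2588,-0.9659)  start (2,1)  tX=0.8114 tY=0.2071  stride 1/|dx|=3.8637 1/|dy|=1.0353
    cross y-line → (2,0), t=0.2071 (wall)
  → r_7 = 0.2071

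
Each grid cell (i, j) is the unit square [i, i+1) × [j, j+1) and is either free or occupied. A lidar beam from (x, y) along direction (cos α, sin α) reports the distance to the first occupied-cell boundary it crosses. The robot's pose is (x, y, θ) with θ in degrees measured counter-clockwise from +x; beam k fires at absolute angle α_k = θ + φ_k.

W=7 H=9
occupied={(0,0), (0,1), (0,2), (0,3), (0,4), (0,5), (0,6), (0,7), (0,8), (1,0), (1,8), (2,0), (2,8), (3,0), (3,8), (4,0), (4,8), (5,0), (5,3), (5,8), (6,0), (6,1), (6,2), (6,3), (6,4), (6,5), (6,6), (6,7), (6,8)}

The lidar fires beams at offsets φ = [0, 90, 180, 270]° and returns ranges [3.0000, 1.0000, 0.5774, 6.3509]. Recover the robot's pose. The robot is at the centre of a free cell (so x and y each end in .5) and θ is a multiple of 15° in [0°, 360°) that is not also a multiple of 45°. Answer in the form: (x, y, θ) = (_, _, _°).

(x, y, θ) = (1.5, 6.5, 30°)

Candidates: 34 free-cell centres × 16 headings = 544 poses. Raycast each; keep the one whose scan matches to 4 dp.
  (1.5, 5.5, 30°): beam 1 = 5.0000 ≠ 3.0000 ✗
  (5.5, 4.5, 30°): beam 1 = 0.5774 ≠ 3.0000 ✗
  (2.5, 2.5, 345°): beam 1 = 3.6235 ≠ 3.0000 ✗
  (3.5, 4.5, 60°): beam 1 = 4.0415 ≠ 3.0000 ✗
  (2.5, 6.5, 330°): beam 1 = 4.0415 ≠ 3.0000 ✗
  …
  (1.5, 6.5, 30°): r_1=3.0000, r_2=1.0000, r_3=0.5774, r_4=6.3509 — all match ✓
Only this pose fits every beam.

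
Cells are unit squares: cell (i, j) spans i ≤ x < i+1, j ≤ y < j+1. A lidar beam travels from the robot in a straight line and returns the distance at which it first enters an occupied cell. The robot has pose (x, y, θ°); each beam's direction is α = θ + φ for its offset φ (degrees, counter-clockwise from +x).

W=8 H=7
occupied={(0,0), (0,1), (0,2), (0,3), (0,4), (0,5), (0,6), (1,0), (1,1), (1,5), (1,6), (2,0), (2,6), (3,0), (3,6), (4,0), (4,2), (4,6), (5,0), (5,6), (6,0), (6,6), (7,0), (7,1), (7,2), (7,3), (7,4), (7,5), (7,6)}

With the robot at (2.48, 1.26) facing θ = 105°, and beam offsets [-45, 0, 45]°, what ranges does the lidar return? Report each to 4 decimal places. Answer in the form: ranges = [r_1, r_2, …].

beam 1: φ=-45°, α=60°
  cosα=0.5000 sinα=0.8660 | (2,1) | tMaxX 1.0400 tMaxY 0.8545 | tΔX 2.0000 tΔY 1.1547
    t=0.8545 [y] (2,2)
    t=1.0400 [x] (3,2)
    t=2.0092 [y] (3,3)
    t=3.0400 [x] (4,3)
    t=3.1639 [y] (4,4)
    t=4.3186 [y] (4,5)
    t=5.0400 [x] (5,5)
    t=5.4733 [y] (5,6) — stop
  → r_1 = 5.4733
beam 2: φ=0°, α=105°
  cosα=-0.2588 sinα=0.9659 | (2,1) | tMaxX 1.8546 tMaxY 0.7661 | tΔX 3.8637 tΔY 1.0353
    t=0.7661 [y] (2,2)
    t=1.8014 [y] (2,3)
    t=1.8546 [x] (1,3)
    t=2.8367 [y] (1,4)
    t=3.8719 [y] (1,5) — stop
  → r_2 = 3.8719
beam 3: φ=45°, α=150°
  cosα=-0.8660 sinα=0.5000 | (2,1) | tMaxX 0.5543 tMaxY 1.4800 | tΔX 1.1547 tΔY 2.0000
    t=0.5543 [x] (1,1) — stop
  → r_3 = 0.5543

ranges = [5.4733, 3.8719, 0.5543]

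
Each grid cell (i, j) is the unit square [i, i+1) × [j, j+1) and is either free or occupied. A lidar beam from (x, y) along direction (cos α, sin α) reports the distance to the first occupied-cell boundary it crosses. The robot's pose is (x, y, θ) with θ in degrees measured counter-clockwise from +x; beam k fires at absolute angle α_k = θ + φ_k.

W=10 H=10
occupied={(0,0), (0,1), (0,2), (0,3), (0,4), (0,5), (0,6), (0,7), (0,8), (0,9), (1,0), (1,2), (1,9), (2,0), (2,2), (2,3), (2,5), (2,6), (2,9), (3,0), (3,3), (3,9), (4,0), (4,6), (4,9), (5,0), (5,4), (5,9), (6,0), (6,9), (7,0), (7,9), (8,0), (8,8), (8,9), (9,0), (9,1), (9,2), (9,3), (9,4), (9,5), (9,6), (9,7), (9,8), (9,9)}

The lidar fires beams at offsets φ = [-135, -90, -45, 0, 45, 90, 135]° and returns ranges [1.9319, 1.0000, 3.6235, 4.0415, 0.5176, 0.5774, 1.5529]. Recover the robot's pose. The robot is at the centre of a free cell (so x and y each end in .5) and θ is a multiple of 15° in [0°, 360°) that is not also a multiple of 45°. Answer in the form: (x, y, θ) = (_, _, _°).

Candidates: 55 free-cell centres × 16 headings = 880 poses. Raycast each; keep the one whose scan matches to 4 dp.
  (3.5, 8.5, 165°): beam 1 = 1.0000 ≠ 1.9319 ✗
  (8.5, 4.5, 330°): beam 1 = 4.6587 ≠ 1.9319 ✗
  (5.5, 1.5, 150°): beam 1 = 3.6235 ≠ 1.9319 ✗
  (1.5, 8.5, 15°): beam 1 = 1.0000 ≠ 1.9319 ✗
  (6.5, 3.5, 150°): beam 1 = 2.5882 ≠ 1.9319 ✗
  …
  (4.5, 4.5, 300°): r_1=1.9319, r_2=1.0000, r_3=3.6235, r_4=4.0415, r_5=0.5176, r_6=0.5774, r_7=1.5529 — all match ✓
No second candidate reproduces the full scan.

(x, y, θ) = (4.5, 4.5, 300°)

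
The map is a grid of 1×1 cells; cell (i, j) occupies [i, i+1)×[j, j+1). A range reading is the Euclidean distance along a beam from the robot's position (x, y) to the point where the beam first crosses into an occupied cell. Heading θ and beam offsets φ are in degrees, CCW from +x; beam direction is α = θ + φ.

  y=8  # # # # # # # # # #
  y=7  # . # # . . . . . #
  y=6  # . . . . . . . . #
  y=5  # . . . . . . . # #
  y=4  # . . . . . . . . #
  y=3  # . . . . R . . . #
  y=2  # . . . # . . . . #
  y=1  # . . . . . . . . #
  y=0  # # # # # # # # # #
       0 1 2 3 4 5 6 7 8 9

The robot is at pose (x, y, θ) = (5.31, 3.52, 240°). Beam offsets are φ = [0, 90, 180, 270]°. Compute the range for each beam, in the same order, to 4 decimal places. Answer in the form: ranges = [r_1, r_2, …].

beam 1: φ=0°, α=240°
  direction (-0.5000, -0.8660); cell (5,3); t to first gridline: x 0.6200, y 0.6004 (then +2.0000 / +1.1547)
    (5,2) via y @ 0.6004
    (4,2) via x @ 0.6200  # hit
  → r_1 = 0.6200
beam 2: φ=90°, α=330°
  direction (0.8660, -0.5000); cell (5,3); t to first gridline: x 0.7967, y 1.0400 (then +1.1547 / +2.0000)
    (6,3) via x @ 0.7967
    (6,2) via y @ 1.0400
    (7,2) via x @ 1.9514
    (7,1) via y @ 3.0400
    (8,1) via x @ 3.1061
    (9,1) via x @ 4.2608  # hit
  → r_2 = 4.2608
beam 3: φ=180°, α=60°
  direction (0.5000, 0.8660); cell (5,3); t to first gridline: x 1.3800, y 0.5543 (then +2.0000 / +1.1547)
    (5,4) via y @ 0.5543
    (6,4) via x @ 1.3800
    (6,5) via y @ 1.7090
    (6,6) via y @ 2.8637
    (7,6) via x @ 3.3800
    (7,7) via y @ 4.0184
    (7,8) via y @ 5.1731  # hit
  → r_3 = 5.1731
beam 4: φ=270°, α=150°
  direction (-0.8660, 0.5000); cell (5,3); t to first gridline: x 0.3580, y 0.9600 (then +1.1547 / +2.0000)
    (4,3) via x @ 0.3580
    (4,4) via y @ 0.9600
    (3,4) via x @ 1.5127
    (2,4) via x @ 2.6674
    (2,5) via y @ 2.9600
    (1,5) via x @ 3.8221
    (1,6) via y @ 4.9600
    (0,6) via x @ 4.9768  # hit
  → r_4 = 4.9768

ranges = [0.6200, 4.2608, 5.1731, 4.9768]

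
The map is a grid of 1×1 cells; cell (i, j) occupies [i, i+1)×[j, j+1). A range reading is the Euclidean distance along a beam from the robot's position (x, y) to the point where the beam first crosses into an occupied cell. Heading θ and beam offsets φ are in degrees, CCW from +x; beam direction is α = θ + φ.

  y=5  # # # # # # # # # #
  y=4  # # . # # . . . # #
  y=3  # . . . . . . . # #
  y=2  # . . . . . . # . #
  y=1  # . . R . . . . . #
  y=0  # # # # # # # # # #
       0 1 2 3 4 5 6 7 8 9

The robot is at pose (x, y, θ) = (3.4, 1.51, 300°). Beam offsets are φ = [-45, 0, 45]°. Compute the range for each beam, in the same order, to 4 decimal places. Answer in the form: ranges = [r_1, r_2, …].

beam 1: φ=-45°, α=255°
  cosα=-0.2588 sinα=-0.9659 | (3,1) | tMaxX 1.5455 tMaxY 0.5280 | tΔX 3.8637 tΔY 1.0353
    t=0.5280 [y] (3,0) — stop
  → r_1 = 0.5280
beam 2: φ=0°, α=300°
  cosα=0.5000 sinα=-0.8660 | (3,1) | tMaxX 1.2000 tMaxY 0.5889 | tΔX 2.0000 tΔY 1.1547
    t=0.5889 [y] (3,0) — stop
  → r_2 = 0.5889
beam 3: φ=45°, α=345°
  cosα=0.9659 sinα=-0.2588 | (3,1) | tMaxX 0.6212 tMaxY 1.9705 | tΔX 1.0353 tΔY 3.8637
    t=0.6212 [x] (4,1)
    t=1.6564 [x] (5,1)
    t=1.9705 [y] (5,0) — stop
  → r_3 = 1.9705

ranges = [0.5280, 0.5889, 1.9705]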